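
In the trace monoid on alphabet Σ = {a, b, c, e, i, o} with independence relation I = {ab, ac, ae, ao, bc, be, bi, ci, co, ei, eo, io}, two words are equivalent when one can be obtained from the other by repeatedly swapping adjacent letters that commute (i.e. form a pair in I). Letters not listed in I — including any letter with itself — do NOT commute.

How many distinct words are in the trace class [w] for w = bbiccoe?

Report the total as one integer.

#0=b has no predecessor
#1=b depends on [0:b]
#2=i has no predecessor
#3=c has no predecessor
#4=c depends on [3:c]
#5=o depends on [1:b]
#6=e depends on [4:c]
sources: [0:b, 2:i, 3:c]
N(rest) = Σ N(rest − s) over sources s of rest; N(one piece) = 1:
  size 1 → [2]=1  [5]=1  [6]=1
  size 2 → [1,5]=1  [2,5]=2  [2,6]=2  [4,6]=1  [5,6]=2
  size 3 → [0,1,5]=1  [1,2,5]=3  [1,5,6]=3  [2,4,6]=3  [2,5,6]=6  [3,4,6]=1  [4,5,6]=3
  size 4 → [0,1,2,5]=4  [0,1,5,6]=4  [1,2,5,6]=12  [1,4,5,6]=6  [2,3,4,6]=4  [2,4,5,6]=12  [3,4,5,6]=4
  size 5 → [0,1,2,5,6]=20  [0,1,4,5,6]=10  [1,2,4,5,6]=30  [1,3,4,5,6]=10  [2,3,4,5,6]=20
  first=0(b) contributes 60
  first=2(i) contributes 20
  first=3(c) contributes 60
|[w]| = 140

140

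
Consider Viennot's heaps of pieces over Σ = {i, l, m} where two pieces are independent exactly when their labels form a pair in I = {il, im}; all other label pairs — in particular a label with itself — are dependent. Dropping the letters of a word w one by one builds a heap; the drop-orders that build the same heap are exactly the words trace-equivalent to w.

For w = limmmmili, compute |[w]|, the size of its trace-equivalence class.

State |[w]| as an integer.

#0=l has no predecessor
#1=i has no predecessor
#2=m depends on [0:l]
#3=m depends on [2:m]
#4=m depends on [3:m]
#5=m depends on [4:m]
#6=i depends on [1:i]
#7=l depends on [5:m]
#8=i depends on [6:i]
sources: [0:l, 1:i]
N(rest) = Σ N(rest − s) over sources s of rest; N(one piece) = 1:
  size 1 → [7]=1  [8]=1
  size 2 → [5,7]=1  [6,8]=1  [7,8]=2
  size 3 → [1,6,8]=1  [4,5,7]=1  [5,7,8]=3  [6,7,8]=3
  size 4 → [1,6,7,8]=4  [3,4,5,7]=1  [4,5,7,8]=4  [5,6,7,8]=6
  size 5 → [1,5,6,7,8]=10  [2,3,4,5,7]=1  [3,4,5,7,8]=5  [4,5,6,7,8]=10
  size 6 → [0,2,3,4,5,7]=1  [1,4,5,6,7,8]=20  [2,3,4,5,7,8]=6  [3,4,5,6,7,8]=15
  size 7 → [0,2,3,4,5,7,8]=7  [1,3,4,5,6,7,8]=35  [2,3,4,5,6,7,8]=21
  first=0(l) contributes 56
  first=1(i) contributes 28
|[w]| = 84

84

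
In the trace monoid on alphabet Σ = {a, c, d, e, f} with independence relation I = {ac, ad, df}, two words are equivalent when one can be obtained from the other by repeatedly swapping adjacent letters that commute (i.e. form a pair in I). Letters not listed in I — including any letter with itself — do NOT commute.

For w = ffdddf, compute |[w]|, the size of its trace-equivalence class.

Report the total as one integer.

20

piece 0:f — minimal
piece 1:f rests on {0:f}
piece 2:d — minimal
piece 3:d rests on {2:d}
piece 4:d rests on {3:d}
piece 5:f rests on {1:f}
minimal pieces: {0:f, 2:d}
ways to finish when only these pieces remain (= sum over removing one remaining piece with nothing left below it):
  1 left: {4}→1  {5}→1
  2 left: {1,5}→1  {3,4}→1  {4,5}→2
  3 left: {0,1,5}→1  {1,4,5}→3  {2,3,4}→1  {3,4,5}→3
  4 left: {0,1,4,5}→4  {1,3,4,5}→6  {2,3,4,5}→4
  placing 0:f first → 10 extensions
  placing 2:d first → 10 extensions
total linear extensions = 20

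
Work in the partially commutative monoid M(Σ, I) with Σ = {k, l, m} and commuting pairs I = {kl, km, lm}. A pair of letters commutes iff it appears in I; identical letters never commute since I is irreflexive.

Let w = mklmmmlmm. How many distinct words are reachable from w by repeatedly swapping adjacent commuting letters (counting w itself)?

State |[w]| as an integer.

252

drop 0:m onto floor
drop 1:k onto floor
drop 2:l onto floor
drop 3:m onto {0:m}
drop 4:m onto {3:m}
drop 5:m onto {4:m}
drop 6:l onto {2:l}
drop 7:m onto {5:m}
drop 8:m onto {7:m}
ground layer = {0:m, 1:k, 2:l}
drop-orders for the pieces not yet dropped (sum over which currently-grounded one goes next):
  1 to go: {1} 1  {6} 1  {8} 1
  2 to go: {1,6} 2  {1,8} 2  {2,6} 1  {6,8} 2  {7,8} 1
  3 to go: {1,2,6} 3  {1,6,8} 6  {1,7,8} 3  {2,6,8} 3  {5,7,8} 1  {6,7,8} 3
  4 to go: {1,2,6,8} 12  {1,5,7,8} 4  {1,6,7,8} 12  {2,6,7,8} 6  {4,5,7,8} 1  {5,6,7,8} 4
  5 to go: {1,2,6,7,8} 30  {1,4,5,7,8} 5  {1,5,6,7,8} 20  {2,5,6,7,8} 10  {3,4,5,7,8} 1  {4,5,6,7,8} 5
  6 to go: {0,3,4,5,7,8} 1  {1,2,5,6,7,8} 60  {1,3,4,5,7,8} 6  {1,4,5,6,7,8} 30  {2,4,5,6,7,8} 15  {3,4,5,6,7,8} 6
  7 to go: {0,1,3,4,5,7,8} 7  {0,3,4,5,6,7,8} 7  {1,2,4,5,6,7,8} 105  {1,3,4,5,6,7,8} 42  {2,3,4,5,6,7,8} 21
  if 0:m drops first: 168 orders
  if 1:k drops first: 28 orders
  if 2:l drops first: 56 orders
heap linearizations: 252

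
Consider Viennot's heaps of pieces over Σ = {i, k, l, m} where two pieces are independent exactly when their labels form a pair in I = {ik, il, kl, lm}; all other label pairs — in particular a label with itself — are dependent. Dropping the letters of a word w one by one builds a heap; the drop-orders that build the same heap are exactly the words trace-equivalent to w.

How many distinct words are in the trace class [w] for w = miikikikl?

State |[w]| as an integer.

315

0(m) covers ∅
1(i) covers 0:m
2(i) covers 1:i
3(k) covers 0:m
4(i) covers 2:i
5(k) covers 3:k
6(i) covers 4:i
7(k) covers 5:k
8(l) covers ∅
floor of heap: 0:m, 8:l
completions by unplaced set U, small U first (add the entries for U minus each lowest piece of U):
  |U|=1: {6}:1  {7}:1  {8}:1
  |U|=2: {4,6}:1  {5,7}:1  {6,7}:2  {6,8}:2  {7,8}:2
  |U|=3: {2,4,6}:1  {3,5,7}:1  {4,6,7}:3  {4,6,8}:3  {5,6,7}:3  {5,7,8}:3  {6,7,8}:6
  |U|=4: {1,2,4,6}:1  {2,4,6,7}:4  {2,4,6,8}:4  {3,5,6,7}:4  {3,5,7,8}:4  {4,5,6,7}:6  {4,6,7,8}:12  {5,6,7,8}:12
  |U|=5: {1,2,4,6,7}:5  {1,2,4,6,8}:5  {2,4,5,6,7}:10  {2,4,6,7,8}:20  {3,4,5,6,7}:10  {3,5,6,7,8}:20  {4,5,6,7,8}:30
  |U|=6: {1,2,4,5,6,7}:15  {1,2,4,6,7,8}:30  {2,3,4,5,6,7}:20  {2,4,5,6,7,8}:60  {3,4,5,6,7,8}:60
  |U|=7: {1,2,3,4,5,6,7}:35  {1,2,4,5,6,7,8}:105  {2,3,4,5,6,7,8}:140
  start at 0(m): 280
  start at 8(l): 35
sum over floor = 315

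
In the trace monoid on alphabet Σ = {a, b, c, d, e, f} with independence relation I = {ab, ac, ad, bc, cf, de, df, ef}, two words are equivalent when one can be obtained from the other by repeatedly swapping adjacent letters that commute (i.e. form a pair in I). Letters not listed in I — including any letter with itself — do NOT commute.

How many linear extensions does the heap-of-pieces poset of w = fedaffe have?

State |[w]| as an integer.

42

drop 0:f onto floor
drop 1:e onto floor
drop 2:d onto floor
drop 3:a onto {0:f, 1:e}
drop 4:f onto {3:a}
drop 5:f onto {4:f}
drop 6:e onto {3:a}
ground layer = {0:f, 1:e, 2:d}
drop-orders for the pieces not yet dropped (sum over which currently-grounded one goes next):
  1 to go: {2} 1  {5} 1  {6} 1
  2 to go: {2,5} 2  {2,6} 2  {4,5} 1  {5,6} 2
  3 to go: {2,4,5} 3  {2,5,6} 6  {4,5,6} 3
  4 to go: {2,4,5,6} 12  {3,4,5,6} 3
  5 to go: {0,3,4,5,6} 3  {1,3,4,5,6} 3  {2,3,4,5,6} 15
  if 0:f drops first: 18 orders
  if 1:e drops first: 18 orders
  if 2:d drops first: 6 orders
heap linearizations: 42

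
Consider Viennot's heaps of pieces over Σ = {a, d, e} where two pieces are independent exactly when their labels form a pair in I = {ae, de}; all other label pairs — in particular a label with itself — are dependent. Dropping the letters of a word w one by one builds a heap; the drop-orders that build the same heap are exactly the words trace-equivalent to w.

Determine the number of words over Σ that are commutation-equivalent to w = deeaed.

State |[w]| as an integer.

20

#0=d has no predecessor
#1=e has no predecessor
#2=e depends on [1:e]
#3=a depends on [0:d]
#4=e depends on [2:e]
#5=d depends on [3:a]
sources: [0:d, 1:e]
N(rest) = Σ N(rest − s) over sources s of rest; N(one piece) = 1:
  size 1 → [4]=1  [5]=1
  size 2 → [2,4]=1  [3,5]=1  [4,5]=2
  size 3 → [0,3,5]=1  [1,2,4]=1  [2,4,5]=3  [3,4,5]=3
  size 4 → [0,3,4,5]=4  [1,2,4,5]=4  [2,3,4,5]=6
  first=0(d) contributes 10
  first=1(e) contributes 10
|[w]| = 20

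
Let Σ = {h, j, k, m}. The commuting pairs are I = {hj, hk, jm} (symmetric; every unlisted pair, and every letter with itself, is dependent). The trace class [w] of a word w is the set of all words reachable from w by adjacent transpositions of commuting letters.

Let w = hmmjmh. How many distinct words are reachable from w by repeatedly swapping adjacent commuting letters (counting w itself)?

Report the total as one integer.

piece 0:h — minimal
piece 1:m rests on {0:h}
piece 2:m rests on {1:m}
piece 3:j — minimal
piece 4:m rests on {2:m}
piece 5:h rests on {4:m}
minimal pieces: {0:h, 3:j}
ways to finish when only these pieces remain (= sum over removing one remaining piece with nothing left below it):
  1 left: {3}→1  {5}→1
  2 left: {3,5}→2  {4,5}→1
  3 left: {2,4,5}→1  {3,4,5}→3
  4 left: {1,2,4,5}→1  {2,3,4,5}→4
  placing 0:h first → 5 extensions
  placing 3:j first → 1 extensions
total linear extensions = 6

6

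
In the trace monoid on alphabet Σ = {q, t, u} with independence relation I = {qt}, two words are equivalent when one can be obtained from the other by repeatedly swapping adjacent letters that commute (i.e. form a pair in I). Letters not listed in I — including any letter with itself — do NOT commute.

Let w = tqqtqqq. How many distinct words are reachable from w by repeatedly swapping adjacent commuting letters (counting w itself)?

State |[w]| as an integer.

21

piece 0:t — minimal
piece 1:q — minimal
piece 2:q rests on {1:q}
piece 3:t rests on {0:t}
piece 4:q rests on {2:q}
piece 5:q rests on {4:q}
piece 6:q rests on {5:q}
minimal pieces: {0:t, 1:q}
ways to finish when only these pieces remain (= sum over removing one remaining piece with nothing left below it):
  1 left: {3}→1  {6}→1
  2 left: {0,3}→1  {3,6}→2  {5,6}→1
  3 left: {0,3,6}→3  {3,5,6}→3  {4,5,6}→1
  4 left: {0,3,5,6}→6  {2,4,5,6}→1  {3,4,5,6}→4
  5 left: {0,3,4,5,6}→10  {1,2,4,5,6}→1  {2,3,4,5,6}→5
  placing 0:t first → 6 extensions
  placing 1:q first → 15 extensions
total linear extensions = 21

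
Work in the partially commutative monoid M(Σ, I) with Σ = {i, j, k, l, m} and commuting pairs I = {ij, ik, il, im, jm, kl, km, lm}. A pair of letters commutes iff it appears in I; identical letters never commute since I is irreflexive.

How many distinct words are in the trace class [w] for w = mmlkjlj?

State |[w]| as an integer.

42

drop 0:m onto floor
drop 1:m onto {0:m}
drop 2:l onto floor
drop 3:k onto floor
drop 4:j onto {2:l, 3:k}
drop 5:l onto {4:j}
drop 6:j onto {5:l}
ground layer = {0:m, 2:l, 3:k}
drop-orders for the pieces not yet dropped (sum over which currently-grounded one goes next):
  1 to go: {1} 1  {6} 1
  2 to go: {0,1} 1  {1,6} 2  {5,6} 1
  3 to go: {0,1,6} 3  {1,5,6} 3  {4,5,6} 1
  4 to go: {0,1,5,6} 6  {1,4,5,6} 4  {2,4,5,6} 1  {3,4,5,6} 1
  5 to go: {0,1,4,5,6} 10  {1,2,4,5,6} 5  {1,3,4,5,6} 5  {2,3,4,5,6} 2
  if 0:m drops first: 12 orders
  if 2:l drops first: 15 orders
  if 3:k drops first: 15 orders
heap linearizations: 42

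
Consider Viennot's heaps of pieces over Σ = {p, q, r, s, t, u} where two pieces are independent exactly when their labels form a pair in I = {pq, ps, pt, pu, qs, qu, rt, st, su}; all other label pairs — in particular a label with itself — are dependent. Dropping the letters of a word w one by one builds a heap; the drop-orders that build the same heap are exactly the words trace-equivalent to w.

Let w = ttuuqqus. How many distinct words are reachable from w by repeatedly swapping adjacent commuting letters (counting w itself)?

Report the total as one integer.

80

piece 0:t — minimal
piece 1:t rests on {0:t}
piece 2:u rests on {1:t}
piece 3:u rests on {2:u}
piece 4:q rests on {1:t}
piece 5:q rests on {4:q}
piece 6:u rests on {3:u}
piece 7:s — minimal
minimal pieces: {0:t, 7:s}
ways to finish when only these pieces remain (= sum over removing one remaining piece with nothing left below it):
  1 left: {5}→1  {6}→1  {7}→1
  2 left: {3,6}→1  {4,5}→1  {5,6}→2  {5,7}→2  {6,7}→2
  3 left: {2,3,6}→1  {3,5,6}→3  {3,6,7}→3  {4,5,6}→3  {4,5,7}→3  {5,6,7}→6
  4 left: {2,3,5,6}→4  {2,3,6,7}→4  {3,4,5,6}→6  {3,5,6,7}→12  {4,5,6,7}→12
  5 left: {2,3,4,5,6}→10  {2,3,5,6,7}→20  {3,4,5,6,7}→30
  6 left: {1,2,3,4,5,6}→10  {2,3,4,5,6,7}→60
  placing 0:t first → 70 extensions
  placing 7:s first → 10 extensions
total linear extensions = 80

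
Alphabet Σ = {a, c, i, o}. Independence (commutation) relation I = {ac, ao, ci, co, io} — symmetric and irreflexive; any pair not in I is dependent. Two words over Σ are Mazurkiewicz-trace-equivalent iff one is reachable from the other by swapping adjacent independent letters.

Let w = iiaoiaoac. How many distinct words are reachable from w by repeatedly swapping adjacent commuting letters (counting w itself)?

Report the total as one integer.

0(i) covers ∅
1(i) covers 0:i
2(a) covers 1:i
3(o) covers ∅
4(i) covers 2:a
5(a) covers 4:i
6(o) covers 3:o
7(a) covers 5:a
8(c) covers ∅
floor of heap: 0:i, 3:o, 8:c
completions by unplaced set U, small U first (add the entries for U minus each lowest piece of U):
  |U|=1: {6}:1  {7}:1  {8}:1
  |U|=2: {3,6}:1  {5,7}:1  {6,7}:2  {6,8}:2  {7,8}:2
  |U|=3: {3,6,7}:3  {3,6,8}:3  {4,5,7}:1  {5,6,7}:3  {5,7,8}:3  {6,7,8}:6
  |U|=4: {2,4,5,7}:1  {3,5,6,7}:6  {3,6,7,8}:12  {4,5,6,7}:4  {4,5,7,8}:4  {5,6,7,8}:12
  |U|=5: {1,2,4,5,7}:1  {2,4,5,6,7}:5  {2,4,5,7,8}:5  {3,4,5,6,7}:10  {3,5,6,7,8}:30  {4,5,6,7,8}:20
  |U|=6: {0,1,2,4,5,7}:1  {1,2,4,5,6,7}:6  {1,2,4,5,7,8}:6  {2,3,4,5,6,7}:15  {2,4,5,6,7,8}:30  {3,4,5,6,7,8}:60
  |U|=7: {0,1,2,4,5,6,7}:7  {0,1,2,4,5,7,8}:7  {1,2,3,4,5,6,7}:21  {1,2,4,5,6,7,8}:42  {2,3,4,5,6,7,8}:105
  start at 0(i): 168
  start at 3(o): 56
  start at 8(c): 28
sum over floor = 252

252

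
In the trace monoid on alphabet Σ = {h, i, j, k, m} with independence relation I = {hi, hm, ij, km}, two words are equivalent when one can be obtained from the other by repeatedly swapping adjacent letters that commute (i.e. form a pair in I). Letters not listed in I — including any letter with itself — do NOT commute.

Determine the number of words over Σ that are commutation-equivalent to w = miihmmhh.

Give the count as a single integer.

piece 0:m — minimal
piece 1:i rests on {0:m}
piece 2:i rests on {1:i}
piece 3:h — minimal
piece 4:m rests on {2:i}
piece 5:m rests on {4:m}
piece 6:h rests on {3:h}
piece 7:h rests on {6:h}
minimal pieces: {0:m, 3:h}
ways to finish when only these pieces remain (= sum over removing one remaining piece with nothing left below it):
  1 left: {5}→1  {7}→1
  2 left: {4,5}→1  {5,7}→2  {6,7}→1
  3 left: {2,4,5}→1  {3,6,7}→1  {4,5,7}→3  {5,6,7}→3
  4 left: {1,2,4,5}→1  {2,4,5,7}→4  {3,5,6,7}→4  {4,5,6,7}→6
  5 left: {0,1,2,4,5}→1  {1,2,4,5,7}→5  {2,4,5,6,7}→10  {3,4,5,6,7}→10
  6 left: {0,1,2,4,5,7}→6  {1,2,4,5,6,7}→15  {2,3,4,5,6,7}→20
  placing 0:m first → 35 extensions
  placing 3:h first → 21 extensions
total linear extensions = 56

56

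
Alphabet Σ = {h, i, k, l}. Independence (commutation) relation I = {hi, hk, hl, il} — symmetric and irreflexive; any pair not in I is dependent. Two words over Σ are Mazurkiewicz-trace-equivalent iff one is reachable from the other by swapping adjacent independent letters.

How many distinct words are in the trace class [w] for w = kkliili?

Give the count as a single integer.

#0=k has no predecessor
#1=k depends on [0:k]
#2=l depends on [1:k]
#3=i depends on [1:k]
#4=i depends on [3:i]
#5=l depends on [2:l]
#6=i depends on [4:i]
sources: [0:k]
N(rest) = Σ N(rest − s) over sources s of rest; N(one piece) = 1:
  size 1 → [5]=1  [6]=1
  size 2 → [2,5]=1  [4,6]=1  [5,6]=2
  size 3 → [2,5,6]=3  [3,4,6]=1  [4,5,6]=3
  size 4 → [2,4,5,6]=6  [3,4,5,6]=4
  size 5 → [2,3,4,5,6]=10
  first=0(k) contributes 10

10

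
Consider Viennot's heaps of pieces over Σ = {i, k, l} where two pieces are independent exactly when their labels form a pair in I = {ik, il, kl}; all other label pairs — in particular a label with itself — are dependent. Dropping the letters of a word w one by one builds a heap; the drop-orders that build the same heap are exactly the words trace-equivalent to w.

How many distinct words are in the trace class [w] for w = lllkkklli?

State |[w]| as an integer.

#0=l has no predecessor
#1=l depends on [0:l]
#2=l depends on [1:l]
#3=k has no predecessor
#4=k depends on [3:k]
#5=k depends on [4:k]
#6=l depends on [2:l]
#7=l depends on [6:l]
#8=i has no predecessor
sources: [0:l, 3:k, 8:i]
N(rest) = Σ N(rest − s) over sources s of rest; N(one piece) = 1:
  size 1 → [5]=1  [7]=1  [8]=1
  size 2 → [4,5]=1  [5,7]=2  [5,8]=2  [6,7]=1  [7,8]=2
  size 3 → [2,6,7]=1  [3,4,5]=1  [4,5,7]=3  [4,5,8]=3  [5,6,7]=3  [5,7,8]=6  [6,7,8]=3
  size 4 → [1,2,6,7]=1  [2,5,6,7]=4  [2,6,7,8]=4  [3,4,5,7]=4  [3,4,5,8]=4  [4,5,6,7]=6  [4,5,7,8]=12  [5,6,7,8]=12
  size 5 → [0,1,2,6,7]=1  [1,2,5,6,7]=5  [1,2,6,7,8]=5  [2,4,5,6,7]=10  [2,5,6,7,8]=20  [3,4,5,6,7]=10  [3,4,5,7,8]=20  [4,5,6,7,8]=30
  size 6 → [0,1,2,5,6,7]=6  [0,1,2,6,7,8]=6  [1,2,4,5,6,7]=15  [1,2,5,6,7,8]=30  [2,3,4,5,6,7]=20  [2,4,5,6,7,8]=60  [3,4,5,6,7,8]=60
  size 7 → [0,1,2,4,5,6,7]=21  [0,1,2,5,6,7,8]=42  [1,2,3,4,5,6,7]=35  [1,2,4,5,6,7,8]=105  [2,3,4,5,6,7,8]=140
  first=0(l) contributes 280
  first=3(k) contributes 168
  first=8(i) contributes 56
|[w]| = 504

504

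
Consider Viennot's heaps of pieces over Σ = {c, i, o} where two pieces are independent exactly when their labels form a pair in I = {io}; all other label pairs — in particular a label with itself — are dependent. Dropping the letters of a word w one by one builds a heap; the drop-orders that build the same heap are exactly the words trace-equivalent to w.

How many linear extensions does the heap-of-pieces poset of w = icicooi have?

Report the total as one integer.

3

drop 0:i onto floor
drop 1:c onto {0:i}
drop 2:i onto {1:c}
drop 3:c onto {2:i}
drop 4:o onto {3:c}
drop 5:o onto {4:o}
drop 6:i onto {3:c}
ground layer = {0:i}
drop-orders for the pieces not yet dropped (sum over which currently-grounded one goes next):
  1 to go: {5} 1  {6} 1
  2 to go: {4,5} 1  {5,6} 2
  3 to go: {4,5,6} 3
  4 to go: {3,4,5,6} 3
  5 to go: {2,3,4,5,6} 3
  if 0:i drops first: 3 orders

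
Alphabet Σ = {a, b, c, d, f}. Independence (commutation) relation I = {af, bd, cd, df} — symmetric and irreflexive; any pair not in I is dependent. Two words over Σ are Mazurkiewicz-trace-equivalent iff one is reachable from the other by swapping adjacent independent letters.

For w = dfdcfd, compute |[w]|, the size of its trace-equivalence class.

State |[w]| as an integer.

20

0(d) covers ∅
1(f) covers ∅
2(d) covers 0:d
3(c) covers 1:f
4(f) covers 3:c
5(d) covers 2:d
floor of heap: 0:d, 1:f
completions by unplaced set U, small U first (add the entries for U minus each lowest piece of U):
  |U|=1: {4}:1  {5}:1
  |U|=2: {2,5}:1  {3,4}:1  {4,5}:2
  |U|=3: {0,2,5}:1  {1,3,4}:1  {2,4,5}:3  {3,4,5}:3
  |U|=4: {0,2,4,5}:4  {1,3,4,5}:4  {2,3,4,5}:6
  start at 0(d): 10
  start at 1(f): 10
sum over floor = 20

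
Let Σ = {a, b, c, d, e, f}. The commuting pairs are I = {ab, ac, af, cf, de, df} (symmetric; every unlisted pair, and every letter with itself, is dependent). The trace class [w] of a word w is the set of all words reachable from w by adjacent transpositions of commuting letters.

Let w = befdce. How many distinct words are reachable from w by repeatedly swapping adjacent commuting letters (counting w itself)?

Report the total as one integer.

piece 0:b — minimal
piece 1:e rests on {0:b}
piece 2:f rests on {1:e}
piece 3:d rests on {0:b}
piece 4:c rests on {1:e, 3:d}
piece 5:e rests on {2:f, 4:c}
minimal pieces: {0:b}
ways to finish when only these pieces remain (= sum over removing one remaining piece with nothing left below it):
  1 left: {5}→1
  2 left: {2,5}→1  {4,5}→1
  3 left: {2,4,5}→2  {3,4,5}→1
  4 left: {1,2,4,5}→2  {2,3,4,5}→3
  placing 0:b first → 5 extensions

5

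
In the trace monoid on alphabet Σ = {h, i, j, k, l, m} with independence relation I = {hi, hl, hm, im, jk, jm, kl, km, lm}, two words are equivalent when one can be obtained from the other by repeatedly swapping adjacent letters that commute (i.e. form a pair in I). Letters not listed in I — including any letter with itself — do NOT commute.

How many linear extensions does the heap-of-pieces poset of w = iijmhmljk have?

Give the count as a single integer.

#0=i has no predecessor
#1=i depends on [0:i]
#2=j depends on [1:i]
#3=m has no predecessor
#4=h depends on [2:j]
#5=m depends on [3:m]
#6=l depends on [2:j]
#7=j depends on [4:h, 6:l]
#8=k depends on [4:h]
sources: [0:i, 3:m]
N(rest) = Σ N(rest − s) over sources s of rest; N(one piece) = 1:
  size 1 → [5]=1  [7]=1  [8]=1
  size 2 → [3,5]=1  [5,7]=2  [5,8]=2  [6,7]=1  [7,8]=2
  size 3 → [3,5,7]=3  [3,5,8]=3  [4,7,8]=2  [5,6,7]=3  [5,7,8]=6  [6,7,8]=3
  size 4 → [3,5,6,7]=6  [3,5,7,8]=12  [4,5,7,8]=8  [4,6,7,8]=5  [5,6,7,8]=12
  size 5 → [2,4,6,7,8]=5  [3,4,5,7,8]=20  [3,5,6,7,8]=30  [4,5,6,7,8]=25
  size 6 → [1,2,4,6,7,8]=5  [2,4,5,6,7,8]=30  [3,4,5,6,7,8]=75
  size 7 → [0,1,2,4,6,7,8]=5  [1,2,4,5,6,7,8]=35  [2,3,4,5,6,7,8]=105
  first=0(i) contributes 140
  first=3(m) contributes 40
|[w]| = 180

180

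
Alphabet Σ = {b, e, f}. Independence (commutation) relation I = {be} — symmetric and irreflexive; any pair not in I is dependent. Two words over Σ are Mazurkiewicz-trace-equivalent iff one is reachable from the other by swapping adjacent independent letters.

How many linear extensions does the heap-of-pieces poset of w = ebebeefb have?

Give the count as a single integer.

15

drop 0:e onto floor
drop 1:b onto floor
drop 2:e onto {0:e}
drop 3:b onto {1:b}
drop 4:e onto {2:e}
drop 5:e onto {4:e}
drop 6:f onto {3:b, 5:e}
drop 7:b onto {6:f}
ground layer = {0:e, 1:b}
drop-orders for the pieces not yet dropped (sum over which currently-grounded one goes next):
  1 to go: {7} 1
  2 to go: {6,7} 1
  3 to go: {3,6,7} 1  {5,6,7} 1
  4 to go: {1,3,6,7} 1  {3,5,6,7} 2  {4,5,6,7} 1
  5 to go: {1,3,5,6,7} 3  {2,4,5,6,7} 1  {3,4,5,6,7} 3
  6 to go: {0,2,4,5,6,7} 1  {1,3,4,5,6,7} 6  {2,3,4,5,6,7} 4
  if 0:e drops first: 10 orders
  if 1:b drops first: 5 orders
heap linearizations: 15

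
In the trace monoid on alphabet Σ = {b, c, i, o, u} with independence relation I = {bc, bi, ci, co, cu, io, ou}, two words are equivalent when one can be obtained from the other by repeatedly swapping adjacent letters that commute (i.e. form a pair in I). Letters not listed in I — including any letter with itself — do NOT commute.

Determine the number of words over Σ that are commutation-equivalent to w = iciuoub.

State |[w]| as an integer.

piece 0:i — minimal
piece 1:c — minimal
piece 2:i rests on {0:i}
piece 3:u rests on {2:i}
piece 4:o — minimal
piece 5:u rests on {3:u}
piece 6:b rests on {4:o, 5:u}
minimal pieces: {0:i, 1:c, 4:o}
ways to finish when only these pieces remain (= sum over removing one remaining piece with nothing left below it):
  1 left: {1}→1  {6}→1
  2 left: {1,6}→2  {4,6}→1  {5,6}→1
  3 left: {1,4,6}→3  {1,5,6}→3  {3,5,6}→1  {4,5,6}→2
  4 left: {1,3,5,6}→4  {1,4,5,6}→8  {2,3,5,6}→1  {3,4,5,6}→3
  5 left: {0,2,3,5,6}→1  {1,2,3,5,6}→5  {1,3,4,5,6}→15  {2,3,4,5,6}→4
  placing 0:i first → 24 extensions
  placing 1:c first → 5 extensions
  placing 4:o first → 6 extensions
total linear extensions = 35

35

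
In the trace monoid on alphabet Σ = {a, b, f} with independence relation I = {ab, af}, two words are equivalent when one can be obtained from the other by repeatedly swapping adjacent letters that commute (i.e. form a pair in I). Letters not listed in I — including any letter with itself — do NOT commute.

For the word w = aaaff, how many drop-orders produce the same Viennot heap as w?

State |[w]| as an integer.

10

drop 0:a onto floor
drop 1:a onto {0:a}
drop 2:a onto {1:a}
drop 3:f onto floor
drop 4:f onto {3:f}
ground layer = {0:a, 3:f}
drop-orders for the pieces not yet dropped (sum over which currently-grounded one goes next):
  1 to go: {2} 1  {4} 1
  2 to go: {1,2} 1  {2,4} 2  {3,4} 1
  3 to go: {0,1,2} 1  {1,2,4} 3  {2,3,4} 3
  if 0:a drops first: 6 orders
  if 3:f drops first: 4 orders
heap linearizations: 10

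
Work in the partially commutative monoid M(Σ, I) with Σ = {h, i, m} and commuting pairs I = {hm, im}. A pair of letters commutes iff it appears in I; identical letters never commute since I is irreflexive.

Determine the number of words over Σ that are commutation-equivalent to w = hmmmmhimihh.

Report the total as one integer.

#0=h has no predecessor
#1=m has no predecessor
#2=m depends on [1:m]
#3=m depends on [2:m]
#4=m depends on [3:m]
#5=h depends on [0:h]
#6=i depends on [5:h]
#7=m depends on [4:m]
#8=i depends on [6:i]
#9=h depends on [8:i]
#10=h depends on [9:h]
sources: [0:h, 1:m]
N(rest) = Σ N(rest − s) over sources s of rest; N(one piece) = 1:
  size 1 → [7]=1  [10]=1
  size 2 → [4,7]=1  [7,10]=2  [9,10]=1
  size 3 → [3,4,7]=1  [4,7,10]=3  [7,9,10]=3  [8,9,10]=1
  size 4 → [2,3,4,7]=1  [3,4,7,10]=4  [4,7,9,10]=6  [6,8,9,10]=1  [7,8,9,10]=4
  size 5 → [1,2,3,4,7]=1  [2,3,4,7,10]=5  [3,4,7,9,10]=10  [4,7,8,9,10]=10  [5,6,8,9,10]=1  [6,7,8,9,10]=5
  size 6 → [0,5,6,8,9,10]=1  [1,2,3,4,7,10]=6  [2,3,4,7,9,10]=15  [3,4,7,8,9,10]=20  [4,6,7,8,9,10]=15  [5,6,7,8,9,10]=6
  size 7 → [0,5,6,7,8,9,10]=7  [1,2,3,4,7,9,10]=21  [2,3,4,7,8,9,10]=35  [3,4,6,7,8,9,10]=35  [4,5,6,7,8,9,10]=21
  size 8 → [0,4,5,6,7,8,9,10]=28  [1,2,3,4,7,8,9,10]=56  [2,3,4,6,7,8,9,10]=70  [3,4,5,6,7,8,9,10]=56
  size 9 → [0,3,4,5,6,7,8,9,10]=84  [1,2,3,4,6,7,8,9,10]=126  [2,3,4,5,6,7,8,9,10]=126
  first=0(h) contributes 252
  first=1(m) contributes 210
|[w]| = 462

462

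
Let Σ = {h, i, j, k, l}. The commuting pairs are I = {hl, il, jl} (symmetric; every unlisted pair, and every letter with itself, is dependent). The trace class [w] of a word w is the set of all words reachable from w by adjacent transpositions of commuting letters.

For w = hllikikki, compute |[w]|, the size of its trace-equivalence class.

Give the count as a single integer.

6

#0=h has no predecessor
#1=l has no predecessor
#2=l depends on [1:l]
#3=i depends on [0:h]
#4=k depends on [2:l, 3:i]
#5=i depends on [4:k]
#6=k depends on [5:i]
#7=k depends on [6:k]
#8=i depends on [7:k]
sources: [0:h, 1:l]
N(rest) = Σ N(rest − s) over sources s of rest; N(one piece) = 1:
  size 1 → [8]=1
  size 2 → [7,8]=1
  size 3 → [6,7,8]=1
  size 4 → [5,6,7,8]=1
  size 5 → [4,5,6,7,8]=1
  size 6 → [2,4,5,6,7,8]=1  [3,4,5,6,7,8]=1
  size 7 → [0,3,4,5,6,7,8]=1  [1,2,4,5,6,7,8]=1  [2,3,4,5,6,7,8]=2
  first=0(h) contributes 3
  first=1(l) contributes 3
|[w]| = 6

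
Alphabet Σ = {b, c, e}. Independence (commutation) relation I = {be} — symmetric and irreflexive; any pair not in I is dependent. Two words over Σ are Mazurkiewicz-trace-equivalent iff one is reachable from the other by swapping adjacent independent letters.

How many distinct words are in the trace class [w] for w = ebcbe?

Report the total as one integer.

4

piece 0:e — minimal
piece 1:b — minimal
piece 2:c rests on {0:e, 1:b}
piece 3:b rests on {2:c}
piece 4:e rests on {2:c}
minimal pieces: {0:e, 1:b}
ways to finish when only these pieces remain (= sum over removing one remaining piece with nothing left below it):
  1 left: {3}→1  {4}→1
  2 left: {3,4}→2
  3 left: {2,3,4}→2
  placing 0:e first → 2 extensions
  placing 1:b first → 2 extensions
total linear extensions = 4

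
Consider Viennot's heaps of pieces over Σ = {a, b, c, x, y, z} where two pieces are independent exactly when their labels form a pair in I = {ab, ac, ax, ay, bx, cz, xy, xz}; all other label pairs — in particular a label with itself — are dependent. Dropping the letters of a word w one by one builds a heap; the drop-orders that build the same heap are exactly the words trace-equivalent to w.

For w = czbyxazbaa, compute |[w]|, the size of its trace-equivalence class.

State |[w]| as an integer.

0(c) covers ∅
1(z) covers ∅
2(b) covers 0:c, 1:z
3(y) covers 2:b
4(x) covers 0:c
5(a) covers 1:z
6(z) covers 3:y, 5:a
7(b) covers 6:z
8(a) covers 6:z
9(a) covers 8:a
floor of heap: 0:c, 1:z
completions by unplaced set U, small U first (add the entries for U minus each lowest piece of U):
  |U|=1: {4}:1  {7}:1  {9}:1
  |U|=2: {4,7}:2  {4,9}:2  {7,9}:2  {8,9}:1
  |U|=3: {4,7,9}:6  {4,8,9}:3  {7,8,9}:3
  |U|=4: {4,7,8,9}:12  {6,7,8,9}:3
  |U|=5: {3,6,7,8,9}:3  {4,6,7,8,9}:15  {5,6,7,8,9}:3
  |U|=6: {2,3,6,7,8,9}:3  {3,4,6,7,8,9}:18  {3,5,6,7,8,9}:6  {4,5,6,7,8,9}:18
  |U|=7: {2,3,4,6,7,8,9}:21  {2,3,5,6,7,8,9}:9  {3,4,5,6,7,8,9}:42
  |U|=8: {0,2,3,4,6,7,8,9}:21  {1,2,3,5,6,7,8,9}:9  {2,3,4,5,6,7,8,9}:72
  start at 0(c): 81
  start at 1(z): 93
sum over floor = 174

174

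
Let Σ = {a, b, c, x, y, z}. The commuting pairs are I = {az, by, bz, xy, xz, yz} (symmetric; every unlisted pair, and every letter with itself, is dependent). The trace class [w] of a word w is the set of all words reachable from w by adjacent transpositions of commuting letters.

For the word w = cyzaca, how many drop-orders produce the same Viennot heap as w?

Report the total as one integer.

drop 0:c onto floor
drop 1:y onto {0:c}
drop 2:z onto {0:c}
drop 3:a onto {1:y}
drop 4:c onto {2:z, 3:a}
drop 5:a onto {4:c}
ground layer = {0:c}
drop-orders for the pieces not yet dropped (sum over which currently-grounded one goes next):
  1 to go: {5} 1
  2 to go: {4,5} 1
  3 to go: {2,4,5} 1  {3,4,5} 1
  4 to go: {1,3,4,5} 1  {2,3,4,5} 2
  if 0:c drops first: 3 orders

3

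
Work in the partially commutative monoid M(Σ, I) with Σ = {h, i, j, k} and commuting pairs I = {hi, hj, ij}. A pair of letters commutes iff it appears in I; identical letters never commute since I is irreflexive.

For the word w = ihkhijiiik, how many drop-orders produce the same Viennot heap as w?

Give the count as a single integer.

piece 0:i — minimal
piece 1:h — minimal
piece 2:k rests on {0:i, 1:h}
piece 3:h rests on {2:k}
piece 4:i rests on {2:k}
piece 5:j rests on {2:k}
piece 6:i rests on {4:i}
piece 7:i rests on {6:i}
piece 8:i rests on {7:i}
piece 9:k rests on {3:h, 5:j, 8:i}
minimal pieces: {0:i, 1:h}
ways to finish when only these pieces remain (= sum over removing one remaining piece with nothing left below it):
  1 left: {9}→1
  2 left: {3,9}→1  {5,9}→1  {8,9}→1
  3 left: {3,5,9}→2  {3,8,9}→2  {5,8,9}→2  {7,8,9}→1
  4 left: {3,5,8,9}→6  {3,7,8,9}→3  {5,7,8,9}→3  {6,7,8,9}→1
  5 left: {3,5,7,8,9}→12  {3,6,7,8,9}→4  {4,6,7,8,9}→1  {5,6,7,8,9}→4
  6 left: {3,4,6,7,8,9}→5  {3,5,6,7,8,9}→20  {4,5,6,7,8,9}→5
  7 left: {3,4,5,6,7,8,9}→30
  8 left: {2,3,4,5,6,7,8,9}→30
  placing 0:i first → 30 extensions
  placing 1:h first → 30 extensions
total linear extensions = 60

60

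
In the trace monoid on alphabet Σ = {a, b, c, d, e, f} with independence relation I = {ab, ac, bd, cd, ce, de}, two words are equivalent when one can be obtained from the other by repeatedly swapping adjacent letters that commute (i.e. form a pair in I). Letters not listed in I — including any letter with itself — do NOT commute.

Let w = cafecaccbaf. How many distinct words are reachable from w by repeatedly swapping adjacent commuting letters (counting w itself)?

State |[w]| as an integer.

68

piece 0:c — minimal
piece 1:a — minimal
piece 2:f rests on {0:c, 1:a}
piece 3:e rests on {2:f}
piece 4:c rests on {2:f}
piece 5:a rests on {3:e}
piece 6:c rests on {4:c}
piece 7:c rests on {6:c}
piece 8:b rests on {3:e, 7:c}
piece 9:a rests on {5:a}
piece 10:f rests on {8:b, 9:a}
minimal pieces: {0:c, 1:a}
ways to finish when only these pieces remain (= sum over removing one remaining piece with nothing left below it):
  1 left: {10}→1
  2 left: {8,10}→1  {9,10}→1
  3 left: {5,9,10}→1  {7,8,10}→1  {8,9,10}→2
  4 left: {5,8,9,10}→3  {6,7,8,10}→1  {7,8,9,10}→3
  5 left: {3,5,8,9,10}→3  {4,6,7,8,10}→1  {5,7,8,9,10}→6  {6,7,8,9,10}→4
  6 left: {3,5,7,8,9,10}→9  {4,6,7,8,9,10}→5  {5,6,7,8,9,10}→10
  7 left: {3,5,6,7,8,9,10}→19  {4,5,6,7,8,9,10}→15
  8 left: {3,4,5,6,7,8,9,10}→34
  9 left: {2,3,4,5,6,7,8,9,10}→34
  placing 0:c first → 34 extensions
  placing 1:a first → 34 extensions
total linear extensions = 68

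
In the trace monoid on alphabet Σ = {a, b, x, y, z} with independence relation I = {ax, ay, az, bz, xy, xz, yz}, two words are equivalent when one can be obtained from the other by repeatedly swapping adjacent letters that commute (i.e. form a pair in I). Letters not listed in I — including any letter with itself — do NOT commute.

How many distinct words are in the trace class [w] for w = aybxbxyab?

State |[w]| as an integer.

12

#0=a has no predecessor
#1=y has no predecessor
#2=b depends on [0:a, 1:y]
#3=x depends on [2:b]
#4=b depends on [3:x]
#5=x depends on [4:b]
#6=y depends on [4:b]
#7=a depends on [4:b]
#8=b depends on [5:x, 6:y, 7:a]
sources: [0:a, 1:y]
N(rest) = Σ N(rest − s) over sources s of rest; N(one piece) = 1:
  size 1 → [8]=1
  size 2 → [5,8]=1  [6,8]=1  [7,8]=1
  size 3 → [5,6,8]=2  [5,7,8]=2  [6,7,8]=2
  size 4 → [5,6,7,8]=6
  size 5 → [4,5,6,7,8]=6
  size 6 → [3,4,5,6,7,8]=6
  size 7 → [2,3,4,5,6,7,8]=6
  first=0(a) contributes 6
  first=1(y) contributes 6
|[w]| = 12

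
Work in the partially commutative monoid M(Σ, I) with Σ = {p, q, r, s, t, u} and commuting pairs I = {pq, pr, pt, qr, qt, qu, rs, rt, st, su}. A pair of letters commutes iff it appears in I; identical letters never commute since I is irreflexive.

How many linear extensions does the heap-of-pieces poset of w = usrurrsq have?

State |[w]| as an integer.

56

drop 0:u onto floor
drop 1:s onto floor
drop 2:r onto {0:u}
drop 3:u onto {2:r}
drop 4:r onto {3:u}
drop 5:r onto {4:r}
drop 6:s onto {1:s}
drop 7:q onto {6:s}
ground layer = {0:u, 1:s}
drop-orders for the pieces not yet dropped (sum over which currently-grounded one goes next):
  1 to go: {5} 1  {7} 1
  2 to go: {4,5} 1  {5,7} 2  {6,7} 1
  3 to go: {1,6,7} 1  {3,4,5} 1  {4,5,7} 3  {5,6,7} 3
  4 to go: {1,5,6,7} 4  {2,3,4,5} 1  {3,4,5,7} 4  {4,5,6,7} 6
  5 to go: {0,2,3,4,5} 1  {1,4,5,6,7} 10  {2,3,4,5,7} 5  {3,4,5,6,7} 10
  6 to go: {0,2,3,4,5,7} 6  {1,3,4,5,6,7} 20  {2,3,4,5,6,7} 15
  if 0:u drops first: 35 orders
  if 1:s drops first: 21 orders
heap linearizations: 56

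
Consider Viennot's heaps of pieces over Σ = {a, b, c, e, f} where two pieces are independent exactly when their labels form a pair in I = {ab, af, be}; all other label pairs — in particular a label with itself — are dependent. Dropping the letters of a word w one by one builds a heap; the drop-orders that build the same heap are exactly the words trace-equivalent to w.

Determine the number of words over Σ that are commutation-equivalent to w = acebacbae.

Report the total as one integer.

9

#0=a has no predecessor
#1=c depends on [0:a]
#2=e depends on [1:c]
#3=b depends on [1:c]
#4=a depends on [2:e]
#5=c depends on [3:b, 4:a]
#6=b depends on [5:c]
#7=a depends on [5:c]
#8=e depends on [7:a]
sources: [0:a]
N(rest) = Σ N(rest − s) over sources s of rest; N(one piece) = 1:
  size 1 → [6]=1  [8]=1
  size 2 → [6,8]=2  [7,8]=1
  size 3 → [6,7,8]=3
  size 4 → [5,6,7,8]=3
  size 5 → [3,5,6,7,8]=3  [4,5,6,7,8]=3
  size 6 → [2,4,5,6,7,8]=3  [3,4,5,6,7,8]=6
  size 7 → [2,3,4,5,6,7,8]=9
  first=0(a) contributes 9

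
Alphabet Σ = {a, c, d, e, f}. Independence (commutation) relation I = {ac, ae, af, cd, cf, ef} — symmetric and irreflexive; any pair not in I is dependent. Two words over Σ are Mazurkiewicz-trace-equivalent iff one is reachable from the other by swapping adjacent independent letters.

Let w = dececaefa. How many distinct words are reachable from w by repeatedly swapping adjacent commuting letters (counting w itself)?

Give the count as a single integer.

0(d) covers ∅
1(e) covers 0:d
2(c) covers 1:e
3(e) covers 2:c
4(c) covers 3:e
5(a) covers 0:d
6(e) covers 4:c
7(f) covers 0:d
8(a) covers 5:a
floor of heap: 0:d
completions by unplaced set U, small U first (add the entries for U minus each lowest piece of U):
  |U|=1: {6}:1  {7}:1  {8}:1
  |U|=2: {4,6}:1  {5,8}:1  {6,7}:2  {6,8}:2  {7,8}:2
  |U|=3: {3,4,6}:1  {4,6,7}:3  {4,6,8}:3  {5,6,8}:3  {5,7,8}:3  {6,7,8}:6
  |U|=4: {2,3,4,6}:1  {3,4,6,7}:4  {3,4,6,8}:4  {4,5,6,8}:6  {4,6,7,8}:12  {5,6,7,8}:12
  |U|=5: {1,2,3,4,6}:1  {2,3,4,6,7}:5  {2,3,4,6,8}:5  {3,4,5,6,8}:10  {3,4,6,7,8}:20  {4,5,6,7,8}:30
  |U|=6: {1,2,3,4,6,7}:6  {1,2,3,4,6,8}:6  {2,3,4,5,6,8}:15  {2,3,4,6,7,8}:30  {3,4,5,6,7,8}:60
  |U|=7: {1,2,3,4,5,6,8}:21  {1,2,3,4,6,7,8}:42  {2,3,4,5,6,7,8}:105
  start at 0(d): 168

168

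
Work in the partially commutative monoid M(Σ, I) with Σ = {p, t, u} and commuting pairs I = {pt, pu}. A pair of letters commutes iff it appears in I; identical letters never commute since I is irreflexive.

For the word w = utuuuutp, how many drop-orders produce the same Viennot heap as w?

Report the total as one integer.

8

piece 0:u — minimal
piece 1:t rests on {0:u}
piece 2:u rests on {1:t}
piece 3:u rests on {2:u}
piece 4:u rests on {3:u}
piece 5:u rests on {4:u}
piece 6:t rests on {5:u}
piece 7:p — minimal
minimal pieces: {0:u, 7:p}
ways to finish when only these pieces remain (= sum over removing one remaining piece with nothing left below it):
  1 left: {6}→1  {7}→1
  2 left: {5,6}→1  {6,7}→2
  3 left: {4,5,6}→1  {5,6,7}→3
  4 left: {3,4,5,6}→1  {4,5,6,7}→4
  5 left: {2,3,4,5,6}→1  {3,4,5,6,7}→5
  6 left: {1,2,3,4,5,6}→1  {2,3,4,5,6,7}→6
  placing 0:u first → 7 extensions
  placing 7:p first → 1 extensions
total linear extensions = 8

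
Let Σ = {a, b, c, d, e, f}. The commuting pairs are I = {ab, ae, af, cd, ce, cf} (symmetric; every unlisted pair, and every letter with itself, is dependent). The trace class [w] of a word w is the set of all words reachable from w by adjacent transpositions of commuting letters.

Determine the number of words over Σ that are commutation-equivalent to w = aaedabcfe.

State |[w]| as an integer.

drop 0:a onto floor
drop 1:a onto {0:a}
drop 2:e onto floor
drop 3:d onto {1:a, 2:e}
drop 4:a onto {3:d}
drop 5:b onto {3:d}
drop 6:c onto {4:a, 5:b}
drop 7:f onto {5:b}
drop 8:e onto {7:f}
ground layer = {0:a, 2:e}
drop-orders for the pieces not yet dropped (sum over which currently-grounded one goes next):
  1 to go: {6} 1  {8} 1
  2 to go: {4,6} 1  {6,8} 2  {7,8} 1
  3 to go: {4,6,8} 3  {6,7,8} 3
  4 to go: {4,6,7,8} 6  {5,6,7,8} 3
  5 to go: {4,5,6,7,8} 9
  6 to go: {3,4,5,6,7,8} 9
  7 to go: {1,3,4,5,6,7,8} 9  {2,3,4,5,6,7,8} 9
  if 0:a drops first: 18 orders
  if 2:e drops first: 9 orders
heap linearizations: 27

27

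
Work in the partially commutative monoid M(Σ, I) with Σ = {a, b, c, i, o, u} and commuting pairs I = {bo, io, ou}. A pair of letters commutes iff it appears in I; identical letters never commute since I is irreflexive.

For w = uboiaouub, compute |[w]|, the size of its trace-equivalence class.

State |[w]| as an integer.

16

#0=u has no predecessor
#1=b depends on [0:u]
#2=o has no predecessor
#3=i depends on [1:b]
#4=a depends on [2:o, 3:i]
#5=o depends on [4:a]
#6=u depends on [4:a]
#7=u depends on [6:u]
#8=b depends on [7:u]
sources: [0:u, 2:o]
N(rest) = Σ N(rest − s) over sources s of rest; N(one piece) = 1:
  size 1 → [5]=1  [8]=1
  size 2 → [5,8]=2  [7,8]=1
  size 3 → [5,7,8]=3  [6,7,8]=1
  size 4 → [5,6,7,8]=4
  size 5 → [4,5,6,7,8]=4
  size 6 → [2,4,5,6,7,8]=4  [3,4,5,6,7,8]=4
  size 7 → [1,3,4,5,6,7,8]=4  [2,3,4,5,6,7,8]=8
  first=0(u) contributes 12
  first=2(o) contributes 4
|[w]| = 16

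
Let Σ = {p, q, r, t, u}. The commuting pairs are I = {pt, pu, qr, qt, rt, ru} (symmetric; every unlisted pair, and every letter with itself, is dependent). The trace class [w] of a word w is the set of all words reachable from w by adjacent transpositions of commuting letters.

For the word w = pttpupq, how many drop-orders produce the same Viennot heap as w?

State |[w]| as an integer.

piece 0:p — minimal
piece 1:t — minimal
piece 2:t rests on {1:t}
piece 3:p rests on {0:p}
piece 4:u rests on {2:t}
piece 5:p rests on {3:p}
piece 6:q rests on {4:u, 5:p}
minimal pieces: {0:p, 1:t}
ways to finish when only these pieces remain (= sum over removing one remaining piece with nothing left below it):
  1 left: {6}→1
  2 left: {4,6}→1  {5,6}→1
  3 left: {2,4,6}→1  {3,5,6}→1  {4,5,6}→2
  4 left: {0,3,5,6}→1  {1,2,4,6}→1  {2,4,5,6}→3  {3,4,5,6}→3
  5 left: {0,3,4,5,6}→4  {1,2,4,5,6}→4  {2,3,4,5,6}→6
  placing 0:p first → 10 extensions
  placing 1:t first → 10 extensions
total linear extensions = 20

20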